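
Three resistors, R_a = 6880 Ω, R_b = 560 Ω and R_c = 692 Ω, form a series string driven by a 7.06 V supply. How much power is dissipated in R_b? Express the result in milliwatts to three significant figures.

0.422 mW

Since the resistors are in series they all carry the loop current I = V/R_total; the power in any one is I²R.
R_total = 6880 + 560 + 692 = 8132 Ω
I = V / R_total = 7.06 / 8132 = 0.0008682 A
P_R_b = I² × R_b = (0.0008682)² × 560 = 0.0004221 W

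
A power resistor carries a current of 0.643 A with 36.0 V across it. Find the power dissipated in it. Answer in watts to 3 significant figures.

V and I are known directly — P = V I, no intermediate step needed.
P = 36.0 V × 0.6430 A = 23.15 W

23.1 W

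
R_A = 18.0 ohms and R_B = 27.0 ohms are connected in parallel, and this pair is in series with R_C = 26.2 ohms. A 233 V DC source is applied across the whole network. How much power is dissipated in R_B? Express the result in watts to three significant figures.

Reduce the parallel combination to a single R_p; the circuit then becomes R_p in series with the remaining resistor.
R_p = (18.0×27.0)/(18.0+27.0) = 10.80 Ω
R_total = R_p + 26.2 = 10.80 + 26.2 = 37.00 Ω
I = V / R_total = 233 / 37.00 = 6.297 A
Voltage across the parallel pair: V_p = I × R_p = 6.297 × 10.80 = 68.01 V
R_B has V_p across it, so P = V_p²/R_B.
P_R_B = (68.01)² / 27.0 = 171.3 W

171 W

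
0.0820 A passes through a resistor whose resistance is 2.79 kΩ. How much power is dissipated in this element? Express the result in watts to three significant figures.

18.8 W

With I and R stated, P = I²R applies in one step.
P = (0.08200 A)² × 2790 Ω = 18.76 W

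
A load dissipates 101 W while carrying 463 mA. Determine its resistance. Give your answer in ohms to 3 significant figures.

471 Ω

From P = V I = I²R = V²/R, with the two given quantities we get R = P / I².
R = 101 / (0.4630)² = 471.2 Ω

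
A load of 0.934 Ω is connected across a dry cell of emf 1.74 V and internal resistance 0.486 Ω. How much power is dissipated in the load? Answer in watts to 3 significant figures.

The internal resistance and the load are in series, so the same I flows through both; get I from ε/(r+R), then I²R for the load.
I = ε / (r + R) = 1.74 / (0.486 + 0.934) = 1.225 A
P_load = I² R = (1.225)² × 0.934 = 1.402 W

1.40 W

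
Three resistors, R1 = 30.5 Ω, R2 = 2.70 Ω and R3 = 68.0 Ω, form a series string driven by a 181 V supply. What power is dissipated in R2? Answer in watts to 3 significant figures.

Since the resistors are in series they all carry the loop current I = V/R_total; the power in any one is I²R.
R_total = 30.5 + 2.70 + 68.0 = 101.2 Ω
I = V / R_total = 181 / 101.2 = 1.789 A
P_R2 = I² × R2 = (1.789)² × 2.70 = 8.637 W

8.64 W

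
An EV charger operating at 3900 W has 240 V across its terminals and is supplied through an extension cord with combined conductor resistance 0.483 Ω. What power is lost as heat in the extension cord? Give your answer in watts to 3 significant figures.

128 W

Line loss is just I²R for the cable — we know both I and R_line directly.
I = P / V = 3900 / 240 = 16.25 A through the extension cord.
P_line = I² R_line = (16.25)² × 0.483 = 127.5 W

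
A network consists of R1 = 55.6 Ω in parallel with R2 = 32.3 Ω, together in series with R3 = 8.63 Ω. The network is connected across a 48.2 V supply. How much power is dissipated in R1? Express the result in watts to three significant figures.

Combine R1 and R2 into their parallel equivalent first, reducing the network to two series resistors.
R_p = (55.6×32.3)/(55.6+32.3) = 20.43 Ω
R_total = R_p + 8.63 = 20.43 + 8.63 = 29.06 Ω
I = V / R_total = 48.2 / 29.06 = 1.659 A
Voltage across the parallel pair: V_p = I × R_p = 1.659 × 20.43 = 33.89 V
R1 sits across V_p; its power is V_p²/R.
P_R1 = (33.89)² / 55.6 = 20.65 W

20.7 W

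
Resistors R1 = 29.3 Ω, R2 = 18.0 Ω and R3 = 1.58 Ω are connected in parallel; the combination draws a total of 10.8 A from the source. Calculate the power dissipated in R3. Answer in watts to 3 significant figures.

141 W

The branches share the same voltage, but only the total current is given — find V from the equivalent resistance first.
1/R_eq = 1/29.3 + 1/18.0 + 1/1.58 ⇒ R_eq = 1.384 Ω
V = I_total × R_eq = 10.80 × 1.384 = 14.95 V
P_R3 = V² / R3 = (14.95)² / 1.58 = 141.4 W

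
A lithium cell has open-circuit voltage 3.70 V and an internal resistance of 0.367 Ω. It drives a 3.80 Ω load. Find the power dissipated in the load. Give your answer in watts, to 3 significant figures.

With r and R in series, I = ε/(r+R); the load dissipates I²R.
I = ε / (r + R) = 3.70 / (0.367 + 3.80) = 0.8879 A
P_load = I² R = (0.8879)² × 3.80 = 2.996 W

3.00 W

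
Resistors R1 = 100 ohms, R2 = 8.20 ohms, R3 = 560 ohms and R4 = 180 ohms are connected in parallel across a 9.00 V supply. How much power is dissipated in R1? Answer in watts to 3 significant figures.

0.810 W

Parallel branches share the same voltage; P = V²/R gives the branch power in one step.
P_R1 = V² / R1 = (9.00)² / 100 Ω = 0.8100 W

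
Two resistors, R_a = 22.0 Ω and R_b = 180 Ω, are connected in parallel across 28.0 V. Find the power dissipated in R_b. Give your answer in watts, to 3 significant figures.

Parallel branches share the same voltage; P = V²/R gives the branch power in one step.
P_R_b = V² / R_b = (28.0)² / 180 Ω = 4.356 W

4.36 W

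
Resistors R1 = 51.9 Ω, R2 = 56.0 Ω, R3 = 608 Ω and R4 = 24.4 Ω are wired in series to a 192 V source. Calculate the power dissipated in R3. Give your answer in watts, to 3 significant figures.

40.9 W

Series elements share the same current, so find I first, then use P = I²R.
R_total = 51.9 + 56.0 + 608 + 24.4 = 740.3 Ω
I = V / R_total = 192 / 740.3 = 0.2594 A
P_R3 = I² × R3 = (0.2594)² × 608 = 40.90 W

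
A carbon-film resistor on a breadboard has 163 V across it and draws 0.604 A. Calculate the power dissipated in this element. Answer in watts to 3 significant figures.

Since both terminal voltage and current are stated, P = V I gives the power in one step.
P = 163 V × 0.6040 A = 98.45 W

98.5 W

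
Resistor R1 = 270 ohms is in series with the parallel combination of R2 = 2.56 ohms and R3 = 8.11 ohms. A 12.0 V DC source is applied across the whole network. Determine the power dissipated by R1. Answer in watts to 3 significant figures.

0.526 W

First combine the parallel branches into one equivalent R_p, then R1 + R_p is a series pair.
R_p = (2.56×8.11)/(2.56+8.11) = 1.946 Ω
R_total = 270 + 1.946 = 271.9 Ω
I = V / R_total = 12.0 / 271.9 = 0.04413 A
R1 carries the full series current, so P = I²R.
P_R1 = (0.04413)² × 270 = 0.5257 W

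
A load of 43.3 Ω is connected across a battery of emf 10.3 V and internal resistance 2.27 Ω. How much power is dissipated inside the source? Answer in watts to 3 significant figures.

r is in series with the load, so it carries the full circuit current — the loss in it is I²r.
I = ε / (r + R) = 10.3 / (2.27 + 43.3) = 0.2260 A
P_int = I² r = (0.2260)² × 2.27 = 0.1160 W

0.116 W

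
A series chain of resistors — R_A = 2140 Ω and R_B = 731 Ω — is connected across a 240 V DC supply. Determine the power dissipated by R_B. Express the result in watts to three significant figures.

Every series element carries the same I. Get I from the total resistance, then P = I² × R_B.
R_total = 2140 + 731 = 2871 Ω
I = V / R_total = 240 / 2871 = 0.08359 A
P_R_B = I² × R_B = (0.08359)² × 731 = 5.108 W

5.11 W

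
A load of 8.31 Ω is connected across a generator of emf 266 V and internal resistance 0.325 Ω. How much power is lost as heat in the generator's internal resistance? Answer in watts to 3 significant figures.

308 W

The source's internal resistance is just another series element carrying I; its dissipation is I²r.
I = ε / (r + R) = 266 / (0.325 + 8.31) = 30.80 A
P_int = I² r = (30.80)² × 0.325 = 308.4 W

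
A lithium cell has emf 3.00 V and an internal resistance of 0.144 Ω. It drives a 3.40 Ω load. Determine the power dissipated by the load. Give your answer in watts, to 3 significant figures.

With r and R in series, I = ε/(r+R); the load dissipates I²R.
I = ε / (r + R) = 3.00 / (0.144 + 3.40) = 0.8465 A
P_load = I² R = (0.8465)² × 3.40 = 2.436 W

2.44 W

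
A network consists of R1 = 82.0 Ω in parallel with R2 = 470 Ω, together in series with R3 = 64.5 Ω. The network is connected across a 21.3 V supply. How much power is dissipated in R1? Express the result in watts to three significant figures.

First find R_p for the parallel pair, then treat R_p + R3 as a series loop.
R_p = (82.0×470)/(82.0+470) = 69.82 Ω
R_total = R_p + 64.5 = 69.82 + 64.5 = 134.3 Ω
I = V / R_total = 21.3 / 134.3 = 0.1586 A
Voltage across the parallel pair: V_p = I × R_p = 0.1586 × 69.82 = 11.07 V
Use P = V²/R for R1 with V = V_p.
P_R1 = (11.07)² / 82.0 = 1.495 W

1.49 W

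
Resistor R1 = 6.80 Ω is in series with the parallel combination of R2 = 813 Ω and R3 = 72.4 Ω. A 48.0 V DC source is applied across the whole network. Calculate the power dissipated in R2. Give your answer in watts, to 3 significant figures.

First combine the parallel branches into one equivalent R_p, then R1 + R_p is a series pair.
R_p = (813×72.4)/(813+72.4) = 66.48 Ω
R_total = 6.80 + 66.48 = 73.28 Ω
I = V / R_total = 48.0 / 73.28 = 0.6550 A
Voltage across the parallel pair: V_p = I × R_p = 0.6550 × 66.48 = 43.55 V
With V_p across R2, its power is V_p²/R2.
P_R2 = (43.55)² / 813 = 2.332 W

2.33 W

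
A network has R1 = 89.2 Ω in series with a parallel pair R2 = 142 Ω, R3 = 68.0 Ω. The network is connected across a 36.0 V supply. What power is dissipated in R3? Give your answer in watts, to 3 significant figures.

2.21 W

Replace R2 and R3 with their parallel equivalent so the circuit becomes R1 in series with R_p.
R_p = (142×68.0)/(142+68.0) = 45.98 Ω
R_total = 89.2 + 45.98 = 135.2 Ω
I = V / R_total = 36.0 / 135.2 = 0.2663 A
Voltage across the parallel pair: V_p = I × R_p = 0.2663 × 45.98 = 12.25 V
R3 sees V_p directly, so P = V_p² / R3.
P_R3 = (12.25)² / 68.0 = 2.205 W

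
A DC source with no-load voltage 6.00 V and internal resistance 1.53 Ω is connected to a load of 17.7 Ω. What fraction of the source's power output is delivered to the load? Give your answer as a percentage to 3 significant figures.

92.0 %

Efficiency is P_load / P_total. With a series r and R sharing the same I, P = I²R for each, so η = R/(R+r).
η = R / (R + r) = 17.7 / (17.7 + 1.53) = 0.9204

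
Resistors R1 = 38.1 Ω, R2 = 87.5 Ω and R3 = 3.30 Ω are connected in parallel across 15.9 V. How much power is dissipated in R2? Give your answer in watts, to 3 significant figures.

The supply voltage appears across each parallel branch — just use P = V²/R2.
P_R2 = V² / R2 = (15.9)² / 87.5 Ω = 2.889 W

2.89 W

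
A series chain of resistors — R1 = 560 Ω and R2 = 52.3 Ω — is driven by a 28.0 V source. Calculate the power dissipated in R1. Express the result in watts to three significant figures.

Since the resistors are in series they all carry the loop current I = V/R_total; the power in any one is I²R.
R_total = 560 + 52.3 = 612.3 Ω
I = V / R_total = 28.0 / 612.3 = 0.04573 A
P_R1 = I² × R1 = (0.04573)² × 560 = 1.171 W

1.17 W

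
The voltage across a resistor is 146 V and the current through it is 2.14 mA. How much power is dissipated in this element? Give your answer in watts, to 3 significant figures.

V and I are known directly — P = V I, no intermediate step needed.
P = 146 V × 0.002140 A = 0.3124 W

0.312 W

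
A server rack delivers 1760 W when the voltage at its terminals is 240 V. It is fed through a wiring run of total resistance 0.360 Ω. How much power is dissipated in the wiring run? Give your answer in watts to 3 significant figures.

Only the current and the line resistance are needed for the I²R loss.
I = P / V = 1760 / 240 = 7.333 A through the wiring run.
P_line = I² R_line = (7.333)² × 0.360 = 19.36 W

19.4 W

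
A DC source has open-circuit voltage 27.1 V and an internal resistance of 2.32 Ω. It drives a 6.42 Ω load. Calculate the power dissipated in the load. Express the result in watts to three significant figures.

The internal resistance and the load are in series, so the same I flows through both; get I from ε/(r+R), then I²R for the load.
I = ε / (r + R) = 27.1 / (2.32 + 6.42) = 3.101 A
P_load = I² R = (3.101)² × 6.42 = 61.72 W

61.7 W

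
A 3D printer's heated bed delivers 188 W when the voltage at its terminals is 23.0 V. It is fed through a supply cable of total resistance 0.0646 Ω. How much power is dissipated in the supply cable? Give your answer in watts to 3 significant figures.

4.32 W

The supply cable is a series resistance carrying the load current; its dissipation is I²R_line.
I = P / V = 188 / 23.0 = 8.174 A through the supply cable.
P_line = I² R_line = (8.174)² × 0.0646 = 4.316 W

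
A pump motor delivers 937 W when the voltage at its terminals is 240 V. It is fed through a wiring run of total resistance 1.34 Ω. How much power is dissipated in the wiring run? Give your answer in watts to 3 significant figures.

20.4 W

Line loss is just I²R for the cable — we know both I and R_line directly.
I = P / V = 937 / 240 = 3.904 A through the wiring run.
P_line = I² R_line = (3.904)² × 1.34 = 20.42 W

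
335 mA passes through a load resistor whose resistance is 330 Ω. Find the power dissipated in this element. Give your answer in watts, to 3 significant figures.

37.0 W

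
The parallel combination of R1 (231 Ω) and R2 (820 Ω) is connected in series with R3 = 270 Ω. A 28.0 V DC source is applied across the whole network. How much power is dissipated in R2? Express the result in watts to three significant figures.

Combine R1 and R2 into their parallel equivalent first, reducing the network to two series resistors.
R_p = (231×820)/(231+820) = 180.2 Ω
R_total = R_p + 270 = 180.2 + 270 = 450.2 Ω
I = V / R_total = 28.0 / 450.2 = 0.06219 A
Voltage across the parallel pair: V_p = I × R_p = 0.06219 × 180.2 = 11.21 V
Use P = V²/R for R2 with V = V_p.
P_R2 = (11.21)² / 820 = 0.1532 W

0.153 W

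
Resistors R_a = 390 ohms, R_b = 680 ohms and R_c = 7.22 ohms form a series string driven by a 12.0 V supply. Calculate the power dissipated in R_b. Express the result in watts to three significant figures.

Every series element carries the same I. Get I from the total resistance, then P = I² × R_b.
R_total = 390 + 680 + 7.22 = 1077 Ω
I = V / R_total = 12.0 / 1077 = 0.01114 A
P_R_b = I² × R_b = (0.01114)² × 680 = 0.08438 W

0.0844 W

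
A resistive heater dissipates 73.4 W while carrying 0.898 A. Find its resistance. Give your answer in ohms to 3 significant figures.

Inverting the appropriate power form: R = P / I².
R = 73.4 / (0.8980)² = 91.02 Ω

91.0 Ω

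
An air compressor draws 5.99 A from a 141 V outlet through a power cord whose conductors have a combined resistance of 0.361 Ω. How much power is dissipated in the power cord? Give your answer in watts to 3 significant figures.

13.0 W

The power cord and load are in series, so the same current flows in both; the loss is I²R_line.
The power cord carries the full 5.99 A.
P_line = I² R_line = (5.990)² × 0.361 = 12.95 W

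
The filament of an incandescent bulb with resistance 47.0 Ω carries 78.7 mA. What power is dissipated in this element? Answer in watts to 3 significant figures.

The current through and the resistance of the element are both given; use P = I²R.
P = (0.07870 A)² × 47.0 Ω = 0.2911 W

0.291 W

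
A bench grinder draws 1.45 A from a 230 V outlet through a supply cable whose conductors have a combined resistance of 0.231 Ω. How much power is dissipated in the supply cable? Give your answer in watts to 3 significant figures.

0.486 W

The supply cable and load are in series, so the same current flows in both; the loss is I²R_line.
The supply cable carries the full 1.45 A.
P_line = I² R_line = (1.450)² × 0.231 = 0.4857 W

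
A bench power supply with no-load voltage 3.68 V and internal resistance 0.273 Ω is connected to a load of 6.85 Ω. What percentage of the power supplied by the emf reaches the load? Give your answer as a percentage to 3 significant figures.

96.2 %

Both r and R carry the same current, so the power split is just the resistance split: η = R/(R+r).
η = R / (R + r) = 6.85 / (6.85 + 0.273) = 0.9617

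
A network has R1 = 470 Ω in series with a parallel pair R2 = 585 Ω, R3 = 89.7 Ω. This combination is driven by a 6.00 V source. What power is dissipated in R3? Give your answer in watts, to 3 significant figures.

Reduce the parallel pair to R_p first; the network is then a simple series string.
R_p = (585×89.7)/(585+89.7) = 77.77 Ω
R_total = 470 + 77.77 = 547.8 Ω
I = V / R_total = 6.00 / 547.8 = 0.01095 A
Voltage across the parallel pair: V_p = I × R_p = 0.01095 × 77.77 = 0.8519 V
R3 is across V_p, so use P = V²/R for that branch.
P_R3 = (0.8519)² / 89.7 = 0.008091 W

0.00809 W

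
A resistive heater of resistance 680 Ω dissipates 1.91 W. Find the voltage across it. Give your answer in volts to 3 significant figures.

36.0 V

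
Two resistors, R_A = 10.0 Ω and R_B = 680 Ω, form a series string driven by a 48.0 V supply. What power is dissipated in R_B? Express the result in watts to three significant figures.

The current is common to all series resistors; compute it, then apply P = I²R for the target.
R_total = 10.0 + 680 = 690.0 Ω
I = V / R_total = 48.0 / 690.0 = 0.06957 A
P_R_B = I² × R_B = (0.06957)² × 680 = 3.291 W

3.29 W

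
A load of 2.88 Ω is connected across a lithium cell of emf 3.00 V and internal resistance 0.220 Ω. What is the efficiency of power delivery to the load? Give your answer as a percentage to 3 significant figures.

92.9 %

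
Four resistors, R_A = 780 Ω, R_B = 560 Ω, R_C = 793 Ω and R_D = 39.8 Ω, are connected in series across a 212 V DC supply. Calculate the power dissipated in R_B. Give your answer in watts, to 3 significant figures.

In a series string the same current flows through every resistor — find that current, then P = I²R for the one we want.
R_total = 780 + 560 + 793 + 39.8 = 2173 Ω
I = V / R_total = 212 / 2173 = 0.09757 A
P_R_B = I² × R_B = (0.09757)² × 560 = 5.331 W

5.33 W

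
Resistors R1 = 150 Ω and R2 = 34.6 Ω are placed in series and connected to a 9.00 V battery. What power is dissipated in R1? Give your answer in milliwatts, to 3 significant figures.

357 mW

Series elements share the same current, so find I first, then use P = I²R.
R_total = 150 + 34.6 = 184.6 Ω
I = V / R_total = 9.00 / 184.6 = 0.04875 A
P_R1 = I² × R1 = (0.04875)² × 150 = 0.3565 W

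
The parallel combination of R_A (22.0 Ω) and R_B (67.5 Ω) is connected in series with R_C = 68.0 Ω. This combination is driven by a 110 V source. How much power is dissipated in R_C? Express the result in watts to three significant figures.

115 W

Combine R_A and R_B into their parallel equivalent first, reducing the network to two series resistors.
R_p = (22.0×67.5)/(22.0+67.5) = 16.59 Ω
R_total = R_p + 68.0 = 16.59 + 68.0 = 84.59 Ω
I = V / R_total = 110 / 84.59 = 1.300 A
All the supply current flows through R_C; use P = I²R_C.
P_R_C = (1.300)² × 68.0 = 115.0 W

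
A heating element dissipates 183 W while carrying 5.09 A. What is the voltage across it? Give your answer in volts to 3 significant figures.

36.0 V

From P = V I = I²R = V²/R, with the two given quantities we get V = P / I.
V = 183 / 5.090 = 35.95 V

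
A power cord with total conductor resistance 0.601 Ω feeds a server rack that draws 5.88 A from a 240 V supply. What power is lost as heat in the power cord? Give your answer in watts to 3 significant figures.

The power cord is a series resistance carrying the load current; its dissipation is I²R_line.
The power cord carries the full 5.88 A.
P_line = I² R_line = (5.880)² × 0.601 = 20.78 W

20.8 W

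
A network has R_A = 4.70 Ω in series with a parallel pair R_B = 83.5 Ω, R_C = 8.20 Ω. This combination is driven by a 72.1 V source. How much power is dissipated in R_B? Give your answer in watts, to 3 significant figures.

23.4 W

Reduce the parallel pair to R_p first; the network is then a simple series string.
R_p = (83.5×8.20)/(83.5+8.20) = 7.467 Ω
R_total = 4.70 + 7.467 = 12.17 Ω
I = V / R_total = 72.1 / 12.17 = 5.926 A
Voltage across the parallel pair: V_p = I × R_p = 5.926 × 7.467 = 44.25 V
With V_p across R_B, its power is V_p²/R_B.
P_R_B = (44.25)² / 83.5 = 23.45 W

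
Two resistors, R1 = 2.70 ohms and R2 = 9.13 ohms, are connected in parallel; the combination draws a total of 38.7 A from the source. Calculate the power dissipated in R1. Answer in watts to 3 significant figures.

The branches share the same voltage, but only the total current is given — find V from the equivalent resistance first.
1/R_eq = 1/2.70 + 1/9.13 ⇒ R_eq = 2.084 Ω
V = I_total × R_eq = 38.70 × 2.084 = 80.64 V
P_R1 = V² / R1 = (80.64)² / 2.70 = 2409 W

2410 W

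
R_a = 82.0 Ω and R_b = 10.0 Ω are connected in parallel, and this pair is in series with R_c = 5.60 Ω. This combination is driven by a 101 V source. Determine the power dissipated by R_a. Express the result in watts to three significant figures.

First find R_p for the parallel pair, then treat R_p + R_c as a series loop.
R_p = (82.0×10.0)/(82.0+10.0) = 8.913 Ω
R_total = R_p + 5.60 = 8.913 + 5.60 = 14.51 Ω
I = V / R_total = 101 / 14.51 = 6.959 A
Voltage across the parallel pair: V_p = I × R_p = 6.959 × 8.913 = 62.03 V
R_a has V_p across it, so P = V_p²/R_a.
P_R_a = (62.03)² / 82.0 = 46.92 W

46.9 W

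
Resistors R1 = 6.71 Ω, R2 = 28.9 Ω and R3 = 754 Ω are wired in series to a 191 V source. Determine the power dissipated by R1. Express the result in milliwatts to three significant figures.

Since the resistors are in series they all carry the loop current I = V/R_total; the power in any one is I²R.
R_total = 6.71 + 28.9 + 754 = 789.6 Ω
I = V / R_total = 191 / 789.6 = 0.2419 A
P_R1 = I² × R1 = (0.2419)² × 6.71 = 0.3926 W

393 mW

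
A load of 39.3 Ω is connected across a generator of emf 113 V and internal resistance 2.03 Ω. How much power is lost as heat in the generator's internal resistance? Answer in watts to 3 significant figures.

15.2 W

The internal resistance carries the same current as the load; P_int = I²r.
I = ε / (r + R) = 113 / (2.03 + 39.3) = 2.734 A
P_int = I² r = (2.734)² × 2.03 = 15.17 W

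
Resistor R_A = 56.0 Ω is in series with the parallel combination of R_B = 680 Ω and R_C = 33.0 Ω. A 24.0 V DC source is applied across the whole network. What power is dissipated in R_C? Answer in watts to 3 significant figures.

First combine the parallel branches into one equivalent R_p, then R_A + R_p is a series pair.
R_p = (680×33.0)/(680+33.0) = 31.47 Ω
R_total = 56.0 + 31.47 = 87.47 Ω
I = V / R_total = 24.0 / 87.47 = 0.2744 A
Voltage across the parallel pair: V_p = I × R_p = 0.2744 × 31.47 = 8.635 V
With V_p across R_C, its power is V_p²/R_C.
P_R_C = (8.635)² / 33.0 = 2.260 W

2.26 W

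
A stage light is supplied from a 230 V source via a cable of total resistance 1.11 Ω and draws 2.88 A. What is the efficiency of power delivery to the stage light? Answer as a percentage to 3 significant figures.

The cable carries the full 2.88 A.
P_line = I² R_line = (2.880)² × 1.11 = 9.207 W
P_source = V I = 230 × 2.880 = 662.4 W; P_load = 653.2 W
η = P_load / P_source = 653.2 / 662.4 = 0.9861

98.6 %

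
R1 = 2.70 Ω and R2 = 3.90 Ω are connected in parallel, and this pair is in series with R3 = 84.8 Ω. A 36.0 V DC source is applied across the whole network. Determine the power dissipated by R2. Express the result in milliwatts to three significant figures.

113 mW

Reduce the parallel combination to a single R_p; the circuit then becomes R_p in series with the remaining resistor.
R_p = (2.70×3.90)/(2.70+3.90) = 1.595 Ω
R_total = R_p + 84.8 = 1.595 + 84.8 = 86.40 Ω
I = V / R_total = 36.0 / 86.40 = 0.4167 A
Voltage across the parallel pair: V_p = I × R_p = 0.4167 × 1.595 = 0.6648 V
R2 has V_p across it, so P = V_p²/R2.
P_R2 = (0.6648)² / 3.90 = 0.1133 W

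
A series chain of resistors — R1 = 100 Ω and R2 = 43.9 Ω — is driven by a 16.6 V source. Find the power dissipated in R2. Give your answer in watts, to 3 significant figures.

Every series element carries the same I. Get I from the total resistance, then P = I² × R2.
R_total = 100 + 43.9 = 143.9 Ω
I = V / R_total = 16.6 / 143.9 = 0.1154 A
P_R2 = I² × R2 = (0.1154)² × 43.9 = 0.5842 W

0.584 W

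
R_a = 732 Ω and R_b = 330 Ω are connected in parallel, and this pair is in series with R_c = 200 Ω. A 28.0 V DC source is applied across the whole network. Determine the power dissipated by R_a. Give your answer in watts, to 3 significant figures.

0.303 W

Reduce the parallel combination to a single R_p; the circuit then becomes R_p in series with the remaining resistor.
R_p = (732×330)/(732+330) = 227.5 Ω
R_total = R_p + 200 = 227.5 + 200 = 427.5 Ω
I = V / R_total = 28.0 / 427.5 = 0.06550 A
Voltage across the parallel pair: V_p = I × R_p = 0.06550 × 227.5 = 14.90 V
R_a sits across V_p; its power is V_p²/R.
P_R_a = (14.90)² / 732 = 0.3033 W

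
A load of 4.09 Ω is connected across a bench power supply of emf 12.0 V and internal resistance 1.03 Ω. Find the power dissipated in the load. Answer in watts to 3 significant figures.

22.5 W

Load and internal resistance form a series loop — compute the loop current, then the load power via I²R.
I = ε / (r + R) = 12.0 / (1.03 + 4.09) = 2.344 A
P_load = I² R = (2.344)² × 4.09 = 22.47 W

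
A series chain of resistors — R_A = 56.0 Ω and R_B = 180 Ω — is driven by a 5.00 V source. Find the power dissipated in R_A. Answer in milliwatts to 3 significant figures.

In a series string the same current flows through every resistor — find that current, then P = I²R for the one we want.
R_total = 56.0 + 180 = 236.0 Ω
I = V / R_total = 5.00 / 236.0 = 0.02119 A
P_R_A = I² × R_A = (0.02119)² × 56.0 = 0.02514 W

25.1 mW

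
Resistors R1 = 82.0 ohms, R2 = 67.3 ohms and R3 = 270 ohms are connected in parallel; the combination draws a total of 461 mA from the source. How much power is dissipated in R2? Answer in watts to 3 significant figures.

The branches share the same voltage, but only the total current is given — find V from the equivalent resistance first.
1/R_eq = 1/82.0 + 1/67.3 + 1/270 ⇒ R_eq = 32.51 Ω
V = I_total × R_eq = 0.4610 × 32.51 = 14.99 V
P_R2 = V² / R2 = (14.99)² / 67.3 = 3.338 W

3.34 W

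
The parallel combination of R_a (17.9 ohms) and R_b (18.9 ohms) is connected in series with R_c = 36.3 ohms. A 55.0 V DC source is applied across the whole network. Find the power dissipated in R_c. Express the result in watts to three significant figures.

53.1 W

Combine R_a and R_b into their parallel equivalent first, reducing the network to two series resistors.
R_p = (17.9×18.9)/(17.9+18.9) = 9.193 Ω
R_total = R_p + 36.3 = 9.193 + 36.3 = 45.49 Ω
I = V / R_total = 55.0 / 45.49 = 1.209 A
All the supply current flows through R_c; use P = I²R_c.
P_R_c = (1.209)² × 36.3 = 53.06 W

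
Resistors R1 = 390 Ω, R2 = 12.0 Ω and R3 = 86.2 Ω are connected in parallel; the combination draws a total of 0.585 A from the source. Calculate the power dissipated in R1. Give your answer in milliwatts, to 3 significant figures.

Parallel branches share V, not I — compute V via R_eq, then use V²/R for the target branch.
1/R_eq = 1/390 + 1/12.0 + 1/86.2 ⇒ R_eq = 10.26 Ω
V = I_total × R_eq = 0.5850 × 10.26 = 6.000 V
P_R1 = V² / R1 = (6.000)² / 390 = 0.09231 W

92.3 mW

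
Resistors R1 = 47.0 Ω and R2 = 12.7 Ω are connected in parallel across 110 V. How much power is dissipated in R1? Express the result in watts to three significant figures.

The supply voltage appears across each parallel branch — just use P = V²/R1.
P_R1 = V² / R1 = (110)² / 47.0 Ω = 257.4 W

257 W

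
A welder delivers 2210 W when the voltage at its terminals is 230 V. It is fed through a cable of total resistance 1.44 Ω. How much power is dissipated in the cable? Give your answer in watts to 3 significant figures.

133 W

Only the current and the line resistance are needed for the I²R loss.
I = P / V = 2210 / 230 = 9.609 A through the cable.
P_line = I² R_line = (9.609)² × 1.44 = 133.0 W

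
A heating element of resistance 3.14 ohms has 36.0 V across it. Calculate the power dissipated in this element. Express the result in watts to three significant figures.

With V across and R both known, P = V²/R gives the dissipation directly.
P = (36.0 V)² / 3.14 Ω = 412.7 W

413 W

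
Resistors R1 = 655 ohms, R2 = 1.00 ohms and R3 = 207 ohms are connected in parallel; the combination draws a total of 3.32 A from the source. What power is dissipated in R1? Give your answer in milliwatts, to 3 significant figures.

The branches share the same voltage, but only the total current is given — find V from the equivalent resistance first.
1/R_eq = 1/655 + 1/1.00 + 1/207 ⇒ R_eq = 0.9937 Ω
V = I_total × R_eq = 3.320 × 0.9937 = 3.299 V
P_R1 = V² / R1 = (3.299)² / 655 = 0.01662 W

16.6 mW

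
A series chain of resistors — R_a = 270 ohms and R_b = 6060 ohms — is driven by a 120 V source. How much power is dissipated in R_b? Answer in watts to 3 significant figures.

2.18 W

Every series element carries the same I. Get I from the total resistance, then P = I² × R_b.
R_total = 270 + 6060 = 6330 Ω
I = V / R_total = 120 / 6330 = 0.01896 A
P_R_b = I² × R_b = (0.01896)² × 6060 = 2.178 W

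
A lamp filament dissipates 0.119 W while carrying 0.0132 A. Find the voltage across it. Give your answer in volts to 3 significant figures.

9.02 V

Inverting the appropriate power form: V = P / I.
V = 0.119 / 0.01320 = 9.015 V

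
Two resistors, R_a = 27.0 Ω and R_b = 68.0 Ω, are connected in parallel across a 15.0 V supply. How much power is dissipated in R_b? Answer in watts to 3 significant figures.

R_b sits directly across the source, so P = V²/R with V = 15.0 V.
P_R_b = V² / R_b = (15.0)² / 68.0 Ω = 3.309 W

3.31 W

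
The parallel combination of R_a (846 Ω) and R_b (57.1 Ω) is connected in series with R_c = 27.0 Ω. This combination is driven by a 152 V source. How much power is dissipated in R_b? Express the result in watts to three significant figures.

179 W

First find R_p for the parallel pair, then treat R_p + R_c as a series loop.
R_p = (846×57.1)/(846+57.1) = 53.49 Ω
R_total = R_p + 27.0 = 53.49 + 27.0 = 80.49 Ω
I = V / R_total = 152 / 80.49 = 1.888 A
Voltage across the parallel pair: V_p = I × R_p = 1.888 × 53.49 = 101.0 V
Use P = V²/R for R_b with V = V_p.
P_R_b = (101.0)² / 57.1 = 178.7 W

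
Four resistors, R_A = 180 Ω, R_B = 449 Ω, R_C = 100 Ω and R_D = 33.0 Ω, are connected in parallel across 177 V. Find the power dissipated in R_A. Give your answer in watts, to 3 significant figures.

The supply voltage appears across each parallel branch — just use P = V²/R_A.
P_R_A = V² / R_A = (177)² / 180 Ω = 174.1 W

174 W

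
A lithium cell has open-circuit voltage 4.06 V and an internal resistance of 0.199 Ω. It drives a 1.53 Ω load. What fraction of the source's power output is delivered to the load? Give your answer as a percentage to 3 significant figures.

Both r and R carry the same current, so the power split is just the resistance split: η = R/(R+r).
η = R / (R + r) = 1.53 / (1.53 + 0.199) = 0.8849

88.5 %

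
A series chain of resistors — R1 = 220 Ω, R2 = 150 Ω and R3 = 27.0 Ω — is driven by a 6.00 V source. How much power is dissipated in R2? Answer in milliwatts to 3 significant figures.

34.3 mW

In a series string the same current flows through every resistor — find that current, then P = I²R for the one we want.
R_total = 220 + 150 + 27.0 = 397.0 Ω
I = V / R_total = 6.00 / 397.0 = 0.01511 A
P_R2 = I² × R2 = (0.01511)² × 150 = 0.03426 W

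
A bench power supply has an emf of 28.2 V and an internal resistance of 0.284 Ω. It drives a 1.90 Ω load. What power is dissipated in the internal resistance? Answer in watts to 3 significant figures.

The internal resistance carries the same current as the load; P_int = I²r.
I = ε / (r + R) = 28.2 / (0.284 + 1.90) = 12.91 A
P_int = I² r = (12.91)² × 0.284 = 47.35 W

47.3 W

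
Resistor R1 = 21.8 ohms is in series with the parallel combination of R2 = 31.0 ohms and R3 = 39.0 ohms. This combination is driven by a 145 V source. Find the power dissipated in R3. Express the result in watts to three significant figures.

105 W

Replace R2 and R3 with their parallel equivalent so the circuit becomes R1 in series with R_p.
R_p = (31.0×39.0)/(31.0+39.0) = 17.27 Ω
R_total = 21.8 + 17.27 = 39.07 Ω
I = V / R_total = 145 / 39.07 = 3.711 A
Voltage across the parallel pair: V_p = I × R_p = 3.711 × 17.27 = 64.10 V
R3 is across V_p, so use P = V²/R for that branch.
P_R3 = (64.10)² / 39.0 = 105.3 W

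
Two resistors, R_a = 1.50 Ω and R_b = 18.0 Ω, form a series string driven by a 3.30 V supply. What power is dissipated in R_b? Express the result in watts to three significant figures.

0.516 W

Series elements share the same current, so find I first, then use P = I²R.
R_total = 1.50 + 18.0 = 19.50 Ω
I = V / R_total = 3.30 / 19.50 = 0.1692 A
P_R_b = I² × R_b = (0.1692)² × 18.0 = 0.5155 W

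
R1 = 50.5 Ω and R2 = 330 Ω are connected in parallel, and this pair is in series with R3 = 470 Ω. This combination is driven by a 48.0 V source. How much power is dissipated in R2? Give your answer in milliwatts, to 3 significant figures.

50.7 mW

Reduce the parallel combination to a single R_p; the circuit then becomes R_p in series with the remaining resistor.
R_p = (50.5×330)/(50.5+330) = 43.80 Ω
R_total = R_p + 470 = 43.80 + 470 = 513.8 Ω
I = V / R_total = 48.0 / 513.8 = 0.09342 A
Voltage across the parallel pair: V_p = I × R_p = 0.09342 × 43.80 = 4.092 V
Use P = V²/R for R2 with V = V_p.
P_R2 = (4.092)² / 330 = 0.05073 W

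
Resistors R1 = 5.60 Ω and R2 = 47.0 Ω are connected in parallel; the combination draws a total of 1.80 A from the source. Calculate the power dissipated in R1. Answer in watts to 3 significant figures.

14.5 W

Parallel branches share V, not I — compute V via R_eq, then use V²/R for the target branch.
1/R_eq = 1/5.60 + 1/47.0 ⇒ R_eq = 5.004 Ω
V = I_total × R_eq = 1.800 × 5.004 = 9.007 V
P_R1 = V² / R1 = (9.007)² / 5.60 = 14.49 W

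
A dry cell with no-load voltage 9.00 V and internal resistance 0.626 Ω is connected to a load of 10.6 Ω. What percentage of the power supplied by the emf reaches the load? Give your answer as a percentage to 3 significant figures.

94.4 %

Both r and R carry the same current, so the power split is just the resistance split: η = R/(R+r).
η = R / (R + r) = 10.6 / (10.6 + 0.626) = 0.9442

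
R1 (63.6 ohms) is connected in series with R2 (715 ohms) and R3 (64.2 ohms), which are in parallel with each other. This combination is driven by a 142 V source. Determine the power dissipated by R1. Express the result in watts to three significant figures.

85.4 W

First combine the parallel branches into one equivalent R_p, then R1 + R_p is a series pair.
R_p = (715×64.2)/(715+64.2) = 58.91 Ω
R_total = 63.6 + 58.91 = 122.5 Ω
I = V / R_total = 142 / 122.5 = 1.159 A
All the current flows through R1; use P = I²R.
P_R1 = (1.159)² × 63.6 = 85.45 W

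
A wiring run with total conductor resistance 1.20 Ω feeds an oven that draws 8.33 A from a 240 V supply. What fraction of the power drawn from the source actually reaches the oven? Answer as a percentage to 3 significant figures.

The wiring run carries the full 8.33 A.
P_line = I² R_line = (8.330)² × 1.20 = 83.27 W
P_source = V I = 240 × 8.330 = 1999 W; P_load = 1916 W
η = P_load / P_source = 1916 / 1999 = 0.9583

95.8 %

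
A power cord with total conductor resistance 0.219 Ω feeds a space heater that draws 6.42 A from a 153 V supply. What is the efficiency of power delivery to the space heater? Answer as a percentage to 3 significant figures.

99.1 %

The power cord carries the full 6.42 A.
P_line = I² R_line = (6.420)² × 0.219 = 9.026 W
P_source = V I = 153 × 6.420 = 982.3 W; P_load = 973.2 W
η = P_load / P_source = 973.2 / 982.3 = 0.9908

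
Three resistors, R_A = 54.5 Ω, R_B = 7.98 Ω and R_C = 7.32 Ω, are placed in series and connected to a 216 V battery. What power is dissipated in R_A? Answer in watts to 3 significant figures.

522 W

In a series string the same current flows through every resistor — find that current, then P = I²R for the one we want.
R_total = 54.5 + 7.98 + 7.32 = 69.80 Ω
I = V / R_total = 216 / 69.80 = 3.095 A
P_R_A = I² × R_A = (3.095)² × 54.5 = 521.9 W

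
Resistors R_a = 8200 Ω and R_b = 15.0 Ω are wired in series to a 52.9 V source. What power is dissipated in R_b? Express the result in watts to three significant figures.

0.000622 W

In a series string the same current flows through every resistor — find that current, then P = I²R for the one we want.
R_total = 8200 + 15.0 = 8215 Ω
I = V / R_total = 52.9 / 8215 = 0.006439 A
P_R_b = I² × R_b = (0.006439)² × 15.0 = 0.0006220 W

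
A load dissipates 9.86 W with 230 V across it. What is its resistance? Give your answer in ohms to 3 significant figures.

From P = V I = I²R = V²/R, with the two given quantities we get R = V² / P.
R = (230)² / 9.86 = 5365 Ω

5370 Ω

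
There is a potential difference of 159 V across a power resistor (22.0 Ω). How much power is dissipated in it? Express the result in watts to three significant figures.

With V across and R both known, P = V²/R gives the dissipation directly.
P = (159 V)² / 22.0 Ω = 1149 W

1150 W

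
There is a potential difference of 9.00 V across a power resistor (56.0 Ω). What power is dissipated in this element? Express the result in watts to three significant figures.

1.45 W

V and R are stated; P = V²/R avoids computing the current.
P = (9.00 V)² / 56.0 Ω = 1.446 W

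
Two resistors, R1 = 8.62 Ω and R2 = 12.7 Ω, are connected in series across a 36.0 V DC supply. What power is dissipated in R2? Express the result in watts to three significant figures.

36.2 W

Series elements share the same current, so find I first, then use P = I²R.
R_total = 8.62 + 12.7 = 21.32 Ω
I = V / R_total = 36.0 / 21.32 = 1.689 A
P_R2 = I² × R2 = (1.689)² × 12.7 = 36.21 W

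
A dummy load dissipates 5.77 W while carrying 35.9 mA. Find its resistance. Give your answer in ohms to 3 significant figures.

4480 Ω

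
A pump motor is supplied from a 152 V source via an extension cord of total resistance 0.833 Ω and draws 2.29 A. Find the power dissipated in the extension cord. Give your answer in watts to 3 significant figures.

4.37 W

The extension cord is a series resistance carrying the load current; its dissipation is I²R_line.
The extension cord carries the full 2.29 A.
P_line = I² R_line = (2.290)² × 0.833 = 4.368 W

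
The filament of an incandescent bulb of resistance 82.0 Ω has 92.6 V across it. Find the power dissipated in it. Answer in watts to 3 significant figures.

105 W

Voltage and resistance are given, so P = V²/R is the one-step route.
P = (92.6 V)² / 82.0 Ω = 104.6 W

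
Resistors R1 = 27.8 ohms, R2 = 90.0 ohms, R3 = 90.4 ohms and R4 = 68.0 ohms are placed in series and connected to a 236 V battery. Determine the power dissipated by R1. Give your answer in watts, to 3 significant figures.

20.3 W

Every series element carries the same I. Get I from the total resistance, then P = I² × R1.
R_total = 27.8 + 90.0 + 90.4 + 68.0 = 276.2 Ω
I = V / R_total = 236 / 276.2 = 0.8545 A
P_R1 = I² × R1 = (0.8545)² × 27.8 = 20.30 W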